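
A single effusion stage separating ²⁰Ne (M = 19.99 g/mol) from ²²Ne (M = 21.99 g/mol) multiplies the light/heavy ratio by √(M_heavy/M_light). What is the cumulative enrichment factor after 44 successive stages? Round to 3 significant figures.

The single-stage factor is √(M_heavy/M_light), so 44 stages give [√(21.99/19.99)]^44 = (21.99/19.99)^(44/2).
= 1.10005^22 = 8.15.

8.15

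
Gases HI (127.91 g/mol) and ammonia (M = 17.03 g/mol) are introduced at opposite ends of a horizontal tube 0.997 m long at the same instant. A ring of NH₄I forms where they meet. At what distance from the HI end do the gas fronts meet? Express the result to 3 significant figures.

Distances travelled in equal time are proportional to diffusion rates, so d_HI/d_NH₃ = √(M_NH₃/M_HI) = √(17.03/127.91) = 0.3649.
With d_HI + d_NH₃ = 0.997 m, d_NH₃ = 0.997/(1 + 0.3649) = 0.7305 m.
d_HI = 0.997 − 0.7305 = 0.267 m.

0.267 m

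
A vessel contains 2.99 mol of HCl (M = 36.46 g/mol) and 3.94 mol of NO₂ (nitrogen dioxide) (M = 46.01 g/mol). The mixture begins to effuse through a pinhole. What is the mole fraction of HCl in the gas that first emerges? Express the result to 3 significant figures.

Effusion rate of each component ∝ n_i/√M_i (partial pressure × 1/√M).
So x_HCl in the escaping gas = (n_HCl/√M_HCl) / Σ(n_i/√M_i)
= (2.99/√36.46) / (2.99/√36.46 + 3.94/√46.01) = 0.4952/(0.4952 + 0.5809) = 0.460.

0.460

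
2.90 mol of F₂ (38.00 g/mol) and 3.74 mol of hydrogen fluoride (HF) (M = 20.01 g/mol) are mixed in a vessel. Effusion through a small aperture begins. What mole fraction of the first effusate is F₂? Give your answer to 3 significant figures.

0.360

The effusion rate of species i is ∝ p_i/√M_i ∝ n_i/√M_i.
Mole fraction of F₂ in the effusate = (n_F₂/√M_F₂) / (n_F₂/√M_F₂ + n_HF/√M_HF)
= (2.90/√38.00) / (2.90/√38.00 + 3.74/√20.01) = 0.4704/(0.4704 + 0.8361) = 0.360.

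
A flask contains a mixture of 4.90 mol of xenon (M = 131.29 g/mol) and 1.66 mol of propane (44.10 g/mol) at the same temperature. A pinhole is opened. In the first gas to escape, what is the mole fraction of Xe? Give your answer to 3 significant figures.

Rate_i ∝ x_i/√M_i (Graham's law weighted by mole fraction), so the effusate composition follows n_i/√M_i.
x_Xe(eff) = (n_Xe/√M_Xe) / (n_Xe/√M_Xe + n_C₃H₈/√M_C₃H₈)
= (4.90/√131.29) / (4.90/√131.29 + 1.66/√44.10) = 0.4276/(0.4276 + 0.2500) = 0.631.

0.631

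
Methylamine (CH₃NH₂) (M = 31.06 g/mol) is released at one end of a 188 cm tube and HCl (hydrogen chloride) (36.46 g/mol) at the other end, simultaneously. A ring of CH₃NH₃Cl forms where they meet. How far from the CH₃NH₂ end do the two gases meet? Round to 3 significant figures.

97.8 cm

The fronts meet when d_CH₃NH₂ + d_HCl = L with d_CH₃NH₂/d_HCl = √(M_HCl/M_CH₃NH₂) (Graham's law). Here √(M_HCl/M_CH₃NH₂) = √(36.46/31.06) = 1.083.
With d_CH₃NH₂ + d_HCl = 188 cm, d_HCl = 188/(1 + 1.083) = 90.24 cm.
d_CH₃NH₂ = 188 − 90.24 = 97.8 cm.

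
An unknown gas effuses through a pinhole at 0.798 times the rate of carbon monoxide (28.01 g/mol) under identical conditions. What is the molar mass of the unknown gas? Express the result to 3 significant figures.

From Graham's law, rate_X/rate_CO = √(M_CO/M_X).
0.798 = √(28.01/M_X)
M_X = 28.01 / 0.798² = 28.01 / 0.6368 = 44.0 g/mol

44.0 g/mol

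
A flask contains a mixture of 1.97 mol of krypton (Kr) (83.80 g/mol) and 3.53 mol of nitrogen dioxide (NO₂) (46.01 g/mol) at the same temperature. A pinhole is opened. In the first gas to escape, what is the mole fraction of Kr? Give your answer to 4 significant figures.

0.2925

Effusion rate of each component ∝ n_i/√M_i (partial pressure × 1/√M).
So x_Kr in the escaping gas = (n_Kr/√M_Kr) / Σ(n_i/√M_i)
= (1.97/√83.80) / (1.97/√83.80 + 3.53/√46.01) = 0.2152/(0.2152 + 0.5204) = 0.2925.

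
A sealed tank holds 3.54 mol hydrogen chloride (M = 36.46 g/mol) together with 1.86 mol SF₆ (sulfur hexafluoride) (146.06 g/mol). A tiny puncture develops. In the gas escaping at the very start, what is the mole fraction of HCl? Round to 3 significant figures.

0.792

Each component's effusion rate ∝ (its partial pressure)·(1/√M) ∝ n_i/√M_i.
So x_HCl in the escaping gas = (n_HCl/√M_HCl) / Σ(n_i/√M_i)
= (3.54/√36.46) / (3.54/√36.46 + 1.86/√146.06) = 0.5863/(0.5863 + 0.1539) = 0.792.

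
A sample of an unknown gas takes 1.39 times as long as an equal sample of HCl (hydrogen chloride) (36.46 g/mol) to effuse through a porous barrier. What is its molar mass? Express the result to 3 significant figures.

From Graham's law, t_X/t_HCl = √(M_X/M_HCl).
1.39 = √(M_X/36.46)
M_X = 36.46 × 1.39² = 36.46 × 1.932 = 70.4 g/mol

70.4 g/mol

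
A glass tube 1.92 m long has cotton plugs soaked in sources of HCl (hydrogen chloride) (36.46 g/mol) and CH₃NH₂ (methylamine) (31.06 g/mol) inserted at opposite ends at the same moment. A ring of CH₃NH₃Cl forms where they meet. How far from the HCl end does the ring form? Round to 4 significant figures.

0.9215 m

Graham's law gives d_HCl/d_CH₃NH₂ = rate_HCl/rate_CH₃NH₂ = √(M_CH₃NH₂/M_HCl) = √(31.06/36.46) = 0.9230.
With d_HCl + d_CH₃NH₂ = 1.92 m, d_CH₃NH₂ = 1.92/(1 + 0.9230) = 0.9985 m.
d_HCl = 1.92 − 0.9985 = 0.9215 m.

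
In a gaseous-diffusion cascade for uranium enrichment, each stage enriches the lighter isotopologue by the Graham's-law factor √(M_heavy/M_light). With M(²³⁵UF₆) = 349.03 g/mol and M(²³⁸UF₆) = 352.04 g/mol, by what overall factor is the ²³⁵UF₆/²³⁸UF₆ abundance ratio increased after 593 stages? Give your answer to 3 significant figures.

Overall factor = α^593 with α = √(352.04/349.03), i.e. (352.04/349.03)^(593/2).
= 1.00862^(593/2) = 12.8.

12.8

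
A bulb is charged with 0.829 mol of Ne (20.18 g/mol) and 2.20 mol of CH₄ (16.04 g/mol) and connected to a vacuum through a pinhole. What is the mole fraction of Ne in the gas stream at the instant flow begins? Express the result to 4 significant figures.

0.2515

Effusion rate of each component ∝ n_i/√M_i (partial pressure × 1/√M).
Mole fraction of Ne in the effusate = (n_Ne/√M_Ne) / (n_Ne/√M_Ne + n_CH₄/√M_CH₄)
= (0.829/√20.18) / (0.829/√20.18 + 2.20/√16.04) = 0.1845/(0.1845 + 0.5493) = 0.2515.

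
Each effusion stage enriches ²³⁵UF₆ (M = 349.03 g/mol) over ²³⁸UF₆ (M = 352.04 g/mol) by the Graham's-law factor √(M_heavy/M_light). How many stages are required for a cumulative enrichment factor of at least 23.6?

Single-stage factor α = √(352.04/349.03), so ln α = ½ ln(1.00862) = 0.004293.
Need α^N ≥ 23.6 ⇒ N ≥ ln(23.6) / ln α = 3.161 / 0.004293 = 736.29.
So at least 737 stages are needed.

737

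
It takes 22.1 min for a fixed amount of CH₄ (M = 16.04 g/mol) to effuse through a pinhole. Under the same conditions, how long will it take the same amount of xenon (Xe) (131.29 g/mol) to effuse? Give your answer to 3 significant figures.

63.2 min

Using Graham's law: t_Xe/t_CH₄ = √(M_Xe/M_CH₄) = √(131.29/16.04) = √8.185 = 2.861.
So the time for Xe is 22.1 × 2.861 = 63.2 min.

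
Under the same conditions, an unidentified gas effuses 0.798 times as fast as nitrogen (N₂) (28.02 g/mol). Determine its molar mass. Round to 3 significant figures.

Graham's law gives rate_X/rate_N₂ = √(M_N₂/M_X).
0.798 = √(28.02/M_X)
M_X = 28.02 / 0.798² = 28.02 / 0.6368 = 44.0 g/mol

44.0 g/mol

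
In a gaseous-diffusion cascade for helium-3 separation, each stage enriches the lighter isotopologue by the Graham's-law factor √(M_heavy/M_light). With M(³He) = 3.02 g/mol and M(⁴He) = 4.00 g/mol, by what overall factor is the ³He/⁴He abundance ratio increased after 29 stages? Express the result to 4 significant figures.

58.85

The single-stage factor is √(M_heavy/M_light), so 29 stages give [√(4.00/3.02)]^29 = (4.00/3.02)^(29/2).
= 1.32450^(29/2) = 58.85.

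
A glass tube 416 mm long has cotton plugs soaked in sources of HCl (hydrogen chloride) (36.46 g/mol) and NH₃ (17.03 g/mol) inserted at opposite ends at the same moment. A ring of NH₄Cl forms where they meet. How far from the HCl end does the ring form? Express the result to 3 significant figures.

In equal time, each gas travels a distance ∝ its rate ∝ 1/√M, so d_HCl/d_NH₃ = √(M_NH₃/M_HCl) = √(17.03/36.46) = 0.6834.
With d_HCl + d_NH₃ = 416 mm, d_NH₃ = 416/(1 + 0.6834) = 247.1 mm.
d_HCl = 416 − 247.1 = 169 mm.

169 mm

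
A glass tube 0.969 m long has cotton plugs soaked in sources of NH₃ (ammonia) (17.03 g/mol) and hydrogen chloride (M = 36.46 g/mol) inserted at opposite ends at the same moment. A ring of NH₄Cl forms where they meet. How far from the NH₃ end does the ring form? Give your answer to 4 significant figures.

0.5756 m

The fronts meet when d_NH₃ + d_HCl = L with d_NH₃/d_HCl = √(M_HCl/M_NH₃) (Graham's law). Here √(M_HCl/M_NH₃) = √(36.46/17.03) = 1.463.
With d_NH₃ + d_HCl = 0.969 m, d_HCl = 0.969/(1 + 1.463) = 0.3934 m.
d_NH₃ = 0.969 − 0.3934 = 0.5756 m.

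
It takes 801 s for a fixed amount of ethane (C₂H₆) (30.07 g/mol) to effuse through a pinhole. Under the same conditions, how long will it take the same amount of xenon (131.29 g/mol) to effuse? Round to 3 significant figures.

From Graham's law, t_Xe/t_C₂H₆ = √(M_Xe/M_C₂H₆) = √(131.29/30.07) = √4.366 = 2.090.
So the time for Xe is 801 × 2.090 = 1670 s.

1670 s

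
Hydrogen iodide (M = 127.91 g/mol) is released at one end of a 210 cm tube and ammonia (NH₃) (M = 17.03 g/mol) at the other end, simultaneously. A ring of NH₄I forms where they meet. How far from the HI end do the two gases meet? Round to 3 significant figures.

Distances travelled in equal time are proportional to diffusion rates, so d_HI/d_NH₃ = √(M_NH₃/M_HI) = √(17.03/127.91) = 0.3649.
With d_HI + d_NH₃ = 210 cm, d_NH₃ = 210/(1 + 0.3649) = 153.9 cm.
d_HI = 210 − 153.9 = 56.1 cm.

56.1 cm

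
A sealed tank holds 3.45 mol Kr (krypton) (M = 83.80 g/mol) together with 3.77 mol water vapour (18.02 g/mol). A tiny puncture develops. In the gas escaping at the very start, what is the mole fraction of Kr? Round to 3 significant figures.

Rate_i ∝ x_i/√M_i (Graham's law weighted by mole fraction), so the effusate composition follows n_i/√M_i.
Mole fraction of Kr in the effusate = (n_Kr/√M_Kr) / (n_Kr/√M_Kr + n_H₂O/√M_H₂O)
= (3.45/√83.80) / (3.45/√83.80 + 3.77/√18.02) = 0.3769/(0.3769 + 0.8881) = 0.298.

0.298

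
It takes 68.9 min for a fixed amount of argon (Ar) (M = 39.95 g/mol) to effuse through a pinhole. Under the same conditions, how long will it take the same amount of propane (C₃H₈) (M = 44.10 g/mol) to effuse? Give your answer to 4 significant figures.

Graham's law gives t_C₃H₈/t_Ar = √(M_C₃H₈/M_Ar) = √(44.10/39.95) = √1.104 = 1.051.
So the time for C₃H₈ is 68.9 × 1.051 = 72.39 min.

72.39 min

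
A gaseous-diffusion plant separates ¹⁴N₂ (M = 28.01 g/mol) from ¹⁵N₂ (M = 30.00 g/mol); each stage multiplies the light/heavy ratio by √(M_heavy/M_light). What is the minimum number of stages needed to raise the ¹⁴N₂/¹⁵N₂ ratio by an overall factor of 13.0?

75

Per stage α = (30.00/28.01)^(1/2) = 1.07105^0.5, giving ln α = 0.03432.
Need α^N ≥ 13.0 ⇒ N ≥ ln(13.0) / ln α = 2.565 / 0.03432 = 74.74.
Rounding up, N = 75 stages.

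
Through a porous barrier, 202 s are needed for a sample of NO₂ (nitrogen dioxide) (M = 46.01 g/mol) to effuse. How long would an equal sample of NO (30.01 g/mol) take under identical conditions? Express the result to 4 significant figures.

163.1 s

Graham's law gives t_NO/t_NO₂ = √(M_NO/M_NO₂) = √(30.01/46.01) = √0.6522 = 0.8076.
So the time for NO is 202 × 0.8076 = 163.1 s.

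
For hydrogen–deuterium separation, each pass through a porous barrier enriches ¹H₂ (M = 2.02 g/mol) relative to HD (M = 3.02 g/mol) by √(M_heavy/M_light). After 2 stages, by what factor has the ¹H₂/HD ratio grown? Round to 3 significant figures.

1.50

The single-stage factor is √(M_heavy/M_light), so 2 stages give [√(3.02/2.02)]^2 = (3.02/2.02)^(2/2).
= 1.49505^1 = 1.50.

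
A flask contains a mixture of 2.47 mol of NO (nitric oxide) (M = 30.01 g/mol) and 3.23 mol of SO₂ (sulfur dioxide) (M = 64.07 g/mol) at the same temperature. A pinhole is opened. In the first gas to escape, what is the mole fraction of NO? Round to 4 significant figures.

0.5277

The effusion rate of species i is ∝ p_i/√M_i ∝ n_i/√M_i.
Mole fraction of NO in the effusate = (n_NO/√M_NO) / (n_NO/√M_NO + n_SO₂/√M_SO₂)
= (2.47/√30.01) / (2.47/√30.01 + 3.23/√64.07) = 0.4509/(0.4509 + 0.4035) = 0.5277.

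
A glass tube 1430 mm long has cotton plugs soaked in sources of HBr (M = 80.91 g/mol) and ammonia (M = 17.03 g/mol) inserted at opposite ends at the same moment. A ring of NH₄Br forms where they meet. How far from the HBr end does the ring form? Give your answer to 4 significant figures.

449.7 mm

Distances travelled in equal time are proportional to diffusion rates, so d_HBr/d_NH₃ = √(M_NH₃/M_HBr) = √(17.03/80.91) = 0.4588.
With d_HBr + d_NH₃ = 1430 mm, d_NH₃ = 1430/(1 + 0.4588) = 980.3 mm.
d_HBr = 1430 − 980.3 = 449.7 mm.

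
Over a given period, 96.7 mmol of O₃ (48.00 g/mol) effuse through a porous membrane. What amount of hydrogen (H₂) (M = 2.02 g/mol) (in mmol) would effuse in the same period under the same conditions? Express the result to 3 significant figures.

From Graham's law, rate_H₂/rate_O₃ = √(M_O₃/M_H₂) = √(48.00/2.02) = √23.76 = 4.875.
So the amount for H₂ is 96.7 × 4.875 = 471 mmol.

471 mmol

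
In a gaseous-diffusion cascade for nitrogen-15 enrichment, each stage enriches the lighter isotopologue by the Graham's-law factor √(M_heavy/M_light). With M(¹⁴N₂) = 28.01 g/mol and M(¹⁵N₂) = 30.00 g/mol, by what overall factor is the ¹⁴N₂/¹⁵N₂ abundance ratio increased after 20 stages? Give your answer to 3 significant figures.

1.99

After 20 stages the ratio has grown by (√(30.00/28.01))^20 = (30.00/28.01)^(20/2).
= 1.07105^10 = 1.99.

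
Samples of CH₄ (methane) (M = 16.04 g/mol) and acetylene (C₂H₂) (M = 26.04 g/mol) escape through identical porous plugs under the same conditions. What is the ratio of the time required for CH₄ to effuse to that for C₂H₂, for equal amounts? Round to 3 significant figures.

Graham's law gives t_CH₄/t_C₂H₂ = √(M_CH₄/M_C₂H₂) = √(16.04/26.04) = √0.6160 = 0.785.

0.785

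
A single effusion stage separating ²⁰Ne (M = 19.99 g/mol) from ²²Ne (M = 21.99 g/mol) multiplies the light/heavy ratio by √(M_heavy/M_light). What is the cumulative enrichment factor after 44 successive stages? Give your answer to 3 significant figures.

8.15

Overall factor = α^44 with α = √(21.99/19.99), i.e. (21.99/19.99)^(44/2).
= 1.10005^22 = 8.15.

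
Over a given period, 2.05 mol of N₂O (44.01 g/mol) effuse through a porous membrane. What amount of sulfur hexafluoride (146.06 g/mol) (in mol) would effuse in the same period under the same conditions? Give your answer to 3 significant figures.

Graham's law gives rate_SF₆/rate_N₂O = √(M_N₂O/M_SF₆) = √(44.01/146.06) = √0.3013 = 0.5489.
So the amount for SF₆ is 2.05 × 0.5489 = 1.13 mol.

1.13 mol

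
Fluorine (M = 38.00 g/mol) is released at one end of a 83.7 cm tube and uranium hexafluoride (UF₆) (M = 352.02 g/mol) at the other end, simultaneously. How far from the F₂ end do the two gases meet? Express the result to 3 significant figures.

63.0 cm

Graham's law gives d_F₂/d_UF₆ = rate_F₂/rate_UF₆ = √(M_UF₆/M_F₂) = √(352.02/38.00) = 3.044.
With d_F₂ + d_UF₆ = 83.7 cm, d_UF₆ = 83.7/(1 + 3.044) = 20.70 cm.
d_F₂ = 83.7 − 20.70 = 63.0 cm.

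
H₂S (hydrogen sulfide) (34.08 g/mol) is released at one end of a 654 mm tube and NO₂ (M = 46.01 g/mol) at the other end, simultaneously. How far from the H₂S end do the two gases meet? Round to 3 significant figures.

351 mm

Distances travelled in equal time are proportional to diffusion rates, so d_H₂S/d_NO₂ = √(M_NO₂/M_H₂S) = √(46.01/34.08) = 1.162.
With d_H₂S + d_NO₂ = 654 mm, d_NO₂ = 654/(1 + 1.162) = 302.5 mm.
d_H₂S = 654 − 302.5 = 351 mm.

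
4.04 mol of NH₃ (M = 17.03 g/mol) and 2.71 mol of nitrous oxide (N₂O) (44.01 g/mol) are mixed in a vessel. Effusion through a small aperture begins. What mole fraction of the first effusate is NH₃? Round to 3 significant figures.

Rate_i ∝ x_i/√M_i (Graham's law weighted by mole fraction), so the effusate composition follows n_i/√M_i.
So x_NH₃ in the escaping gas = (n_NH₃/√M_NH₃) / Σ(n_i/√M_i)
= (4.04/√17.03) / (4.04/√17.03 + 2.71/√44.01) = 0.9790/(0.9790 + 0.4085) = 0.706.

0.706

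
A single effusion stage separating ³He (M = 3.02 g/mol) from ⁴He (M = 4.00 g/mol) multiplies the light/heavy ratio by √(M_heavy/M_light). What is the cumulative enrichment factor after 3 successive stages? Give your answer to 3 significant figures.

The single-stage factor is √(M_heavy/M_light), so 3 stages give [√(4.00/3.02)]^3 = (4.00/3.02)^(3/2).
= 1.32450^(3/2) = 1.52.

1.52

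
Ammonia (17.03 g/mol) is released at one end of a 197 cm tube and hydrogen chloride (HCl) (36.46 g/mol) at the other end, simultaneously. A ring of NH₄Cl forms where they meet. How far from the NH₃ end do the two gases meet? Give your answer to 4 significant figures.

117.0 cm

Graham's law gives d_NH₃/d_HCl = rate_NH₃/rate_HCl = √(M_HCl/M_NH₃) = √(36.46/17.03) = 1.463.
With d_NH₃ + d_HCl = 197 cm, d_HCl = 197/(1 + 1.463) = 79.98 cm.
d_NH₃ = 197 − 79.98 = 117.0 cm.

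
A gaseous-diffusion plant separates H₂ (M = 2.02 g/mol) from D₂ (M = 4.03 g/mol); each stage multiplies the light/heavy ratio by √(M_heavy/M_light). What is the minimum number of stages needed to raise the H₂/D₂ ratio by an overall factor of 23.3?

Single-stage factor α = √(4.03/2.02), so ln α = ½ ln(1.99505) = 0.3453.
Need α^N ≥ 23.3 ⇒ N ≥ ln(23.3) / ln α = 3.148 / 0.3453 = 9.12.
Rounding up, N = 10 stages.

10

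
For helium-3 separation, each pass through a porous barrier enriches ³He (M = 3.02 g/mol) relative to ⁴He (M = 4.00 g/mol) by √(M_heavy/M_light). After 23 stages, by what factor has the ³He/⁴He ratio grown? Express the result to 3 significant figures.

25.3

Each stage multiplies the ratio by α = √(4.00/3.02), so after 23 stages the overall factor is α^23 = (4.00/3.02)^(23/2).
= 1.32450^(23/2) = 25.3.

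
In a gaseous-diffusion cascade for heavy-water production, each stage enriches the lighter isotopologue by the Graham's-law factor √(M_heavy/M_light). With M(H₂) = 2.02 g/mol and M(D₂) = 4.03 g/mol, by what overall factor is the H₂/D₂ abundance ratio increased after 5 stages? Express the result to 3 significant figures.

5.62

Each stage multiplies the ratio by α = √(4.03/2.02), so after 5 stages the overall factor is α^5 = (4.03/2.02)^(5/2).
= 1.99505^(5/2) = 5.62.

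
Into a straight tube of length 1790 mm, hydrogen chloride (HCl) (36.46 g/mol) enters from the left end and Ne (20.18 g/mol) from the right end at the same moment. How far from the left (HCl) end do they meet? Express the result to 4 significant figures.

In equal time, each gas travels a distance ∝ its rate ∝ 1/√M, so d_HCl/d_Ne = √(M_Ne/M_HCl) = √(20.18/36.46) = 0.7440.
With d_HCl + d_Ne = 1790 mm, d_Ne = 1790/(1 + 0.7440) = 1026 mm.
d_HCl = 1790 − 1026 = 763.6 mm.

763.6 mm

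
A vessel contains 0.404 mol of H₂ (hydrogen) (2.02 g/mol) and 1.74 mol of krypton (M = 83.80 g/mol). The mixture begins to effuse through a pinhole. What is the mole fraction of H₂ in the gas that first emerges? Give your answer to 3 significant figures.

Effusion rate of each component ∝ n_i/√M_i (partial pressure × 1/√M).
x_H₂(eff) = (n_H₂/√M_H₂) / (n_H₂/√M_H₂ + n_Kr/√M_Kr)
= (0.404/√2.02) / (0.404/√2.02 + 1.74/√83.80) = 0.2843/(0.2843 + 0.1901) = 0.599.

0.599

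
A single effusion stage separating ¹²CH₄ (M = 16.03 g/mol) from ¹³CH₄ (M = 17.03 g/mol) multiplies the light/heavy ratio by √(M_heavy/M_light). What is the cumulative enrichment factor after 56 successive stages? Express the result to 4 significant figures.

5.443

Overall factor = α^56 with α = √(17.03/16.03), i.e. (17.03/16.03)^(56/2).
= 1.06238^28 = 5.443.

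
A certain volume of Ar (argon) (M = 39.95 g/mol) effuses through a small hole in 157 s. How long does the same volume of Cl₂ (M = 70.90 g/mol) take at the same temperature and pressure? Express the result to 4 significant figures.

Graham's law gives t_Cl₂/t_Ar = √(M_Cl₂/M_Ar) = √(70.90/39.95) = √1.775 = 1.332.
So the time for Cl₂ is 157 × 1.332 = 209.2 s.

209.2 s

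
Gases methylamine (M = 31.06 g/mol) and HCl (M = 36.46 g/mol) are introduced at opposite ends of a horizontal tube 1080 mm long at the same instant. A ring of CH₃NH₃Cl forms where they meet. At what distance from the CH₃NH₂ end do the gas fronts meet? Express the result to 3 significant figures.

Graham's law gives d_CH₃NH₂/d_HCl = rate_CH₃NH₂/rate_HCl = √(M_HCl/M_CH₃NH₂) = √(36.46/31.06) = 1.083.
With d_CH₃NH₂ + d_HCl = 1080 mm, d_HCl = 1080/(1 + 1.083) = 518.4 mm.
d_CH₃NH₂ = 1080 − 518.4 = 562 mm.

562 mm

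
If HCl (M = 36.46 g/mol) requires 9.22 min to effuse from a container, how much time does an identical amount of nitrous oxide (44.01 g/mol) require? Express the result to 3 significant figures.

10.1 min

By Graham's law, t_N₂O/t_HCl = √(M_N₂O/M_HCl) = √(44.01/36.46) = √1.207 = 1.099.
So the time for N₂O is 9.22 × 1.099 = 10.1 min.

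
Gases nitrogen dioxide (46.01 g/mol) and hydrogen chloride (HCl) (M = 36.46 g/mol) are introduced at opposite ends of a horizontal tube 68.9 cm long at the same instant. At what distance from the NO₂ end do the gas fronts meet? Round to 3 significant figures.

32.4 cm

The fronts meet when d_NO₂ + d_HCl = L with d_NO₂/d_HCl = √(M_HCl/M_NO₂) (Graham's law). Here √(M_HCl/M_NO₂) = √(36.46/46.01) = 0.8902.
With d_NO₂ + d_HCl = 68.9 cm, d_HCl = 68.9/(1 + 0.8902) = 36.45 cm.
d_NO₂ = 68.9 − 36.45 = 32.4 cm.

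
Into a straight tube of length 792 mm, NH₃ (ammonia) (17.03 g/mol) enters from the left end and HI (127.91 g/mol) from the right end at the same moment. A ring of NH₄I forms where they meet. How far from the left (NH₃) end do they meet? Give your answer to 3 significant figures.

The fronts meet when d_NH₃ + d_HI = L with d_NH₃/d_HI = √(M_HI/M_NH₃) (Graham's law). Here √(M_HI/M_NH₃) = √(127.91/17.03) = 2.741.
With d_NH₃ + d_HI = 792 mm, d_HI = 792/(1 + 2.741) = 211.7 mm.
d_NH₃ = 792 − 211.7 = 580 mm.

580 mm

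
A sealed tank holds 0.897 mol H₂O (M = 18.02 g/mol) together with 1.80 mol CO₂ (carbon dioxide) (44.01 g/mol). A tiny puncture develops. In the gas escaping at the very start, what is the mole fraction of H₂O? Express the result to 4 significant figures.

0.4378

Rate_i ∝ x_i/√M_i (Graham's law weighted by mole fraction), so the effusate composition follows n_i/√M_i.
Mole fraction of H₂O in the effusate = (n_H₂O/√M_H₂O) / (n_H₂O/√M_H₂O + n_CO₂/√M_CO₂)
= (0.897/√18.02) / (0.897/√18.02 + 1.80/√44.01) = 0.2113/(0.2113 + 0.2713) = 0.4378.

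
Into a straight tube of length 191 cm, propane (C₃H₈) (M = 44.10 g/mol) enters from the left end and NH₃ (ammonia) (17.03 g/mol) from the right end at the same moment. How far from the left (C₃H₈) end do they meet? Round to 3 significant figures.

The fronts meet when d_C₃H₈ + d_NH₃ = L with d_C₃H₈/d_NH₃ = √(M_NH₃/M_C₃H₈) (Graham's law). Here √(M_NH₃/M_C₃H₈) = √(17.03/44.10) = 0.6214.
With d_C₃H₈ + d_NH₃ = 191 cm, d_NH₃ = 191/(1 + 0.6214) = 117.8 cm.
d_C₃H₈ = 191 − 117.8 = 73.2 cm.

73.2 cm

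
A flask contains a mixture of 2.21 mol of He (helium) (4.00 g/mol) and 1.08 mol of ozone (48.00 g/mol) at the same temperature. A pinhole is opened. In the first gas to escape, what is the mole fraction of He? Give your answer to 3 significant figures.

Effusion rate of each component ∝ n_i/√M_i (partial pressure × 1/√M).
So x_He in the escaping gas = (n_He/√M_He) / Σ(n_i/√M_i)
= (2.21/√4.00) / (2.21/√4.00 + 1.08/√48.00) = 1.105/(1.105 + 0.1559) = 0.876.

0.876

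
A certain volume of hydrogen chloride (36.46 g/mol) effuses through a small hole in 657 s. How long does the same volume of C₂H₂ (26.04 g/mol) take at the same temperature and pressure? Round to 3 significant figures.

Graham's law gives t_C₂H₂/t_HCl = √(M_C₂H₂/M_HCl) = √(26.04/36.46) = √0.7142 = 0.8451.
So the time for C₂H₂ is 657 × 0.8451 = 555 s.

555 s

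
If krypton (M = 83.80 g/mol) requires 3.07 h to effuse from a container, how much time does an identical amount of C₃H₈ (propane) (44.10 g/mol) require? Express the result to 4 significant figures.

Using Graham's law: t_C₃H₈/t_Kr = √(M_C₃H₈/M_Kr) = √(44.10/83.80) = √0.5263 = 0.7254.
So the time for C₃H₈ is 3.07 × 0.7254 = 2.227 h.

2.227 h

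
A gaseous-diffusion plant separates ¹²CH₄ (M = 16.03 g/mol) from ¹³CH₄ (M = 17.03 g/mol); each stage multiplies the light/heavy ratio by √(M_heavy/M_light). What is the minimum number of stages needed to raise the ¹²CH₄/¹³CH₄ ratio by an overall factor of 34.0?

117

Per stage α = (17.03/16.03)^(1/2) = 1.06238^0.5, giving ln α = 0.03026.
Need α^N ≥ 34.0 ⇒ N ≥ ln(34.0) / ln α = 3.526 / 0.03026 = 116.55.
Rounding up, N = 117 stages.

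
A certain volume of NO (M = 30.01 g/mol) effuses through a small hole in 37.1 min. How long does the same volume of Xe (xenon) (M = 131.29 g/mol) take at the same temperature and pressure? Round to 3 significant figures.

Since effusion rate ∝ 1/√M, t_Xe/t_NO = √(M_Xe/M_NO) = √(131.29/30.01) = √4.375 = 2.092.
So the time for Xe is 37.1 × 2.092 = 77.6 min.

77.6 min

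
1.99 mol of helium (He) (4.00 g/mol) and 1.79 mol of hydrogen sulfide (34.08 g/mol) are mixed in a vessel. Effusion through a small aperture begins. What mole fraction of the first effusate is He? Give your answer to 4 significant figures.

0.7644

The effusion rate of species i is ∝ p_i/√M_i ∝ n_i/√M_i.
Mole fraction of He in the effusate = (n_He/√M_He) / (n_He/√M_He + n_H₂S/√M_H₂S)
= (1.99/√4.00) / (1.99/√4.00 + 1.79/√34.08) = 0.9950/(0.9950 + 0.3066) = 0.7644.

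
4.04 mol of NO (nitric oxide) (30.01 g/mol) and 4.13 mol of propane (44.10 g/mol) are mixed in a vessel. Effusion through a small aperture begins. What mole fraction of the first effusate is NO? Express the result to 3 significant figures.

0.543

Each component's effusion rate ∝ (its partial pressure)·(1/√M) ∝ n_i/√M_i.
So x_NO in the escaping gas = (n_NO/√M_NO) / Σ(n_i/√M_i)
= (4.04/√30.01) / (4.04/√30.01 + 4.13/√44.10) = 0.7375/(0.7375 + 0.6219) = 0.543.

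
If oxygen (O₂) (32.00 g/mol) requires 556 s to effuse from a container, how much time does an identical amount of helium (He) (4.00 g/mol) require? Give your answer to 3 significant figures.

Since effusion rate ∝ 1/√M, t_He/t_O₂ = √(M_He/M_O₂) = √(4.00/32.00) = √0.1250 = 0.3536.
So the time for He is 556 × 0.3536 = 197 s.

197 s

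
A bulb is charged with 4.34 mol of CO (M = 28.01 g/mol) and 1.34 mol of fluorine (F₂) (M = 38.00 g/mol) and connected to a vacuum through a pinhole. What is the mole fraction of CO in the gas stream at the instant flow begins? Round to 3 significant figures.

The effusion rate of species i is ∝ p_i/√M_i ∝ n_i/√M_i.
x_CO(eff) = (n_CO/√M_CO) / (n_CO/√M_CO + n_F₂/√M_F₂)
= (4.34/√28.01) / (4.34/√28.01 + 1.34/√38.00) = 0.8200/(0.8200 + 0.2174) = 0.790.

0.790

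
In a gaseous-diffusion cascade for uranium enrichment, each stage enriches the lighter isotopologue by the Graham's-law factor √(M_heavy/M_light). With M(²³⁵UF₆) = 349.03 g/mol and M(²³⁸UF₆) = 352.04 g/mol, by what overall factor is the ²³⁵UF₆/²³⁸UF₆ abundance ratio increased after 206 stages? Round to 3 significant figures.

2.42

The single-stage factor is √(M_heavy/M_light), so 206 stages give [√(352.04/349.03)]^206 = (352.04/349.03)^(206/2).
= 1.00862^103 = 2.42.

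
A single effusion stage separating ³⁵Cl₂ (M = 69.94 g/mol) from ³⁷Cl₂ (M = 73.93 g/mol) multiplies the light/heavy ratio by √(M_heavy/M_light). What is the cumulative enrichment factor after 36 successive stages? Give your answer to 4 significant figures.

2.715

The single-stage factor is √(M_heavy/M_light), so 36 stages give [√(73.93/69.94)]^36 = (73.93/69.94)^(36/2).
= 1.05705^18 = 2.715.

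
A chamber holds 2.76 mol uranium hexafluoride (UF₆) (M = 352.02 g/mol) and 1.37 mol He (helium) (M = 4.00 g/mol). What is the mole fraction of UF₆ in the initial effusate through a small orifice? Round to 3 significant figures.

0.177

The effusion rate of species i is ∝ p_i/√M_i ∝ n_i/√M_i.
x_UF₆(eff) = (n_UF₆/√M_UF₆) / (n_UF₆/√M_UF₆ + n_He/√M_He)
= (2.76/√352.02) / (2.76/√352.02 + 1.37/√4.00) = 0.1471/(0.1471 + 0.6850) = 0.177.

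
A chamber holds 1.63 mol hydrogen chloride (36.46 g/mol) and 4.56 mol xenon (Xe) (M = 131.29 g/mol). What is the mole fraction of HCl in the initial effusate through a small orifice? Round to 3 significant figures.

The effusion rate of species i is ∝ p_i/√M_i ∝ n_i/√M_i.
x_HCl(eff) = (n_HCl/√M_HCl) / (n_HCl/√M_HCl + n_Xe/√M_Xe)
= (1.63/√36.46) / (1.63/√36.46 + 4.56/√131.29) = 0.2699/(0.2699 + 0.3980) = 0.404.

0.404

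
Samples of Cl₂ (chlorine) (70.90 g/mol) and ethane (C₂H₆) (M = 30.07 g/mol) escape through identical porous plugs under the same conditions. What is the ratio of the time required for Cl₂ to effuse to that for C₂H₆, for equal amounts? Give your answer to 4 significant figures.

Since effusion rate ∝ 1/√M, t_Cl₂/t_C₂H₆ = √(M_Cl₂/M_C₂H₆) = √(70.90/30.07) = √2.358 = 1.536.

1.536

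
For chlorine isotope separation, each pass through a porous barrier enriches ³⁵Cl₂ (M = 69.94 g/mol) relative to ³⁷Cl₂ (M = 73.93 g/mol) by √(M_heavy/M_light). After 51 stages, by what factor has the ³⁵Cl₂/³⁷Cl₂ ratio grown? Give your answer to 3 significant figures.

Overall factor = α^51 with α = √(73.93/69.94), i.e. (73.93/69.94)^(51/2).
= 1.05705^(51/2) = 4.12.

4.12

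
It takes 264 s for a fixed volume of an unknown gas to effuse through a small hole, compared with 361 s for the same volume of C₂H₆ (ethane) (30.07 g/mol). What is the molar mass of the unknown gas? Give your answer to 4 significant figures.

By Graham's law, t_X/t_C₂H₆ = √(M_X/M_C₂H₆).
264/361 = 0.7313 = √(M_X/30.07)
M_X = 30.07 × 0.7313² = 30.07 × 0.5348 = 16.08 g/mol

16.08 g/mol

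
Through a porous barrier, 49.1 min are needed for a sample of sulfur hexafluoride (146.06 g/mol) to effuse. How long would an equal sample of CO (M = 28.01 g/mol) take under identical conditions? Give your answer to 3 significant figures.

21.5 min

Using Graham's law: t_CO/t_SF₆ = √(M_CO/M_SF₆) = √(28.01/146.06) = √0.1918 = 0.4379.
So the time for CO is 49.1 × 0.4379 = 21.5 min.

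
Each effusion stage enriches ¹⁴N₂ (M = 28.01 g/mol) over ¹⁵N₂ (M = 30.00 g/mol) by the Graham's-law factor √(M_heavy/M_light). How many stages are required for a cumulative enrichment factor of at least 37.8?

Per stage α = (30.00/28.01)^(1/2) = 1.07105^0.5, giving ln α = 0.03432.
Need α^N ≥ 37.8 ⇒ N ≥ ln(37.8) / ln α = 3.632 / 0.03432 = 105.84.
Rounding up, N = 106 stages.

106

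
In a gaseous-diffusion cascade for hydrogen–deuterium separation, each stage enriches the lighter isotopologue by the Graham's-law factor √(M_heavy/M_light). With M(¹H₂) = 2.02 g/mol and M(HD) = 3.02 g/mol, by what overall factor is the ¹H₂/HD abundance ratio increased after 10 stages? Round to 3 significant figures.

After 10 stages the ratio has grown by (√(3.02/2.02))^10 = (3.02/2.02)^(10/2).
= 1.49505^5 = 7.47.

7.47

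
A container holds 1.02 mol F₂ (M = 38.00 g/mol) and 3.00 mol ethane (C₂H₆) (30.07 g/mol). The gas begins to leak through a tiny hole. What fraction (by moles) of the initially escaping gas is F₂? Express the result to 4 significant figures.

The effusion rate of species i is ∝ p_i/√M_i ∝ n_i/√M_i.
Mole fraction of F₂ in the effusate = (n_F₂/√M_F₂) / (n_F₂/√M_F₂ + n_C₂H₆/√M_C₂H₆)
= (1.02/√38.00) / (1.02/√38.00 + 3.00/√30.07) = 0.1655/(0.1655 + 0.5471) = 0.2322.

0.2322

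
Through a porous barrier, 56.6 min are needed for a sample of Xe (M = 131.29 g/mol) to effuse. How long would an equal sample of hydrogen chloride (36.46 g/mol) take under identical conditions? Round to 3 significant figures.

Since effusion rate ∝ 1/√M, t_HCl/t_Xe = √(M_HCl/M_Xe) = √(36.46/131.29) = √0.2777 = 0.5270.
So the time for HCl is 56.6 × 0.5270 = 29.8 min.

29.8 min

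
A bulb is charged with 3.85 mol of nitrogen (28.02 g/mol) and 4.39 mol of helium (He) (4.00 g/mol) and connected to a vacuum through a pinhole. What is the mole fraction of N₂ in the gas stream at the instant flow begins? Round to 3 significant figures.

Each component's effusion rate ∝ (its partial pressure)·(1/√M) ∝ n_i/√M_i.
Mole fraction of N₂ in the effusate = (n_N₂/√M_N₂) / (n_N₂/√M_N₂ + n_He/√M_He)
= (3.85/√28.02) / (3.85/√28.02 + 4.39/√4.00) = 0.7273/(0.7273 + 2.195) = 0.249.

0.249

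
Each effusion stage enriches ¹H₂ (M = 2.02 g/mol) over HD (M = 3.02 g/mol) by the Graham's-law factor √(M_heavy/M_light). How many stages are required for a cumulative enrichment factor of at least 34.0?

18

Per stage α = (3.02/2.02)^(1/2) = 1.49505^0.5, giving ln α = 0.2011.
Need α^N ≥ 34.0 ⇒ N ≥ ln(34.0) / ln α = 3.526 / 0.2011 = 17.54.
Rounding up, N = 18 stages.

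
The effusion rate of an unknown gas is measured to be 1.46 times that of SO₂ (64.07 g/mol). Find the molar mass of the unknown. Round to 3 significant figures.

30.1 g/mol

Graham's law gives rate_X/rate_SO₂ = √(M_SO₂/M_X).
1.46 = √(64.07/M_X)
M_X = 64.07 / 1.46² = 64.07 / 2.132 = 30.1 g/mol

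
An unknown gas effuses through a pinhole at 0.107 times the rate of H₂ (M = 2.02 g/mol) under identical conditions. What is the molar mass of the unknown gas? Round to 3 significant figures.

Graham's law gives rate_X/rate_H₂ = √(M_H₂/M_X).
0.107 = √(2.02/M_X)
M_X = 2.02 / 0.107² = 2.02 / 0.01145 = 176 g/mol

176 g/mol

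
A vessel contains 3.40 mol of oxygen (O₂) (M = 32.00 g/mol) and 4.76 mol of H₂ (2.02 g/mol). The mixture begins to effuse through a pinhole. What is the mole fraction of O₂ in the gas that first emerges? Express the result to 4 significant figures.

Rate_i ∝ x_i/√M_i (Graham's law weighted by mole fraction), so the effusate composition follows n_i/√M_i.
Mole fraction of O₂ in the effusate = (n_O₂/√M_O₂) / (n_O₂/√M_O₂ + n_H₂/√M_H₂)
= (3.40/√32.00) / (3.40/√32.00 + 4.76/√2.02) = 0.6010/(0.6010 + 3.349) = 0.1522.

0.1522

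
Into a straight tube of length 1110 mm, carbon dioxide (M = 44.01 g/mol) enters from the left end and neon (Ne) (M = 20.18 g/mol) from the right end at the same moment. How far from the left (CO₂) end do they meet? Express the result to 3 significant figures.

448 mm

Distances travelled in equal time are proportional to diffusion rates, so d_CO₂/d_Ne = √(M_Ne/M_CO₂) = √(20.18/44.01) = 0.6772.
With d_CO₂ + d_Ne = 1110 mm, d_Ne = 1110/(1 + 0.6772) = 661.8 mm.
d_CO₂ = 1110 − 661.8 = 448 mm.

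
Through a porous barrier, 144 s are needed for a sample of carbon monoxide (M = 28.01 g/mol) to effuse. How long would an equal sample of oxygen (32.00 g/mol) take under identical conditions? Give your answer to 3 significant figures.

Using Graham's law: t_O₂/t_CO = √(M_O₂/M_CO) = √(32.00/28.01) = √1.142 = 1.069.
So the time for O₂ is 144 × 1.069 = 154 s.

154 s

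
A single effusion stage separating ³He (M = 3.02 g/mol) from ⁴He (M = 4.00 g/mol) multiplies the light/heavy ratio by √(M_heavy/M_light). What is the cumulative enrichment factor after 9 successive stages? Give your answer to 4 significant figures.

Each stage multiplies the ratio by α = √(4.00/3.02), so after 9 stages the overall factor is α^9 = (4.00/3.02)^(9/2).
= 1.32450^(9/2) = 3.542.

3.542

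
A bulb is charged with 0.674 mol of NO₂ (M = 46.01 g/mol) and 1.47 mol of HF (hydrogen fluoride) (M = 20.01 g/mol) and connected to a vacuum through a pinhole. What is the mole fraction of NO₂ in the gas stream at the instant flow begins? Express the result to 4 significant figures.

0.2322

Each component's effusion rate ∝ (its partial pressure)·(1/√M) ∝ n_i/√M_i.
x_NO₂(eff) = (n_NO₂/√M_NO₂) / (n_NO₂/√M_NO₂ + n_HF/√M_HF)
= (0.674/√46.01) / (0.674/√46.01 + 1.47/√20.01) = 0.09937/(0.09937 + 0.3286) = 0.2322.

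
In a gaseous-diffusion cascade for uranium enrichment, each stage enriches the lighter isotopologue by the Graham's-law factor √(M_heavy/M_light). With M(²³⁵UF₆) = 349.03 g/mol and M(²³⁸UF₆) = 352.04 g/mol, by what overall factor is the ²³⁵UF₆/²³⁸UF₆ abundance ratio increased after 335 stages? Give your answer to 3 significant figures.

The single-stage factor is √(M_heavy/M_light), so 335 stages give [√(352.04/349.03)]^335 = (352.04/349.03)^(335/2).
= 1.00862^(335/2) = 4.21.

4.21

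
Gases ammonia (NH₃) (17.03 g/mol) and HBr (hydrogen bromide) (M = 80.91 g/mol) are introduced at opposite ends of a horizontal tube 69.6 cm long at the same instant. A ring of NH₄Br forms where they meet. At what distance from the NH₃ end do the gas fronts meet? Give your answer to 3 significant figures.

47.7 cm

Distances travelled in equal time are proportional to diffusion rates, so d_NH₃/d_HBr = √(M_HBr/M_NH₃) = √(80.91/17.03) = 2.180.
With d_NH₃ + d_HBr = 69.6 cm, d_HBr = 69.6/(1 + 2.180) = 21.89 cm.
d_NH₃ = 69.6 − 21.89 = 47.7 cm.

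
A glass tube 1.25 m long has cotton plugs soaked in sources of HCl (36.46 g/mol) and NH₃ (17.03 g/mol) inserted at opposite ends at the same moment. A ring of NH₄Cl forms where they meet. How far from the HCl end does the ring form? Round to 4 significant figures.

In equal time, each gas travels a distance ∝ its rate ∝ 1/√M, so d_HCl/d_NH₃ = √(M_NH₃/M_HCl) = √(17.03/36.46) = 0.6834.
With d_HCl + d_NH₃ = 1.25 m, d_NH₃ = 1.25/(1 + 0.6834) = 0.7425 m.
d_HCl = 1.25 − 0.7425 = 0.5075 m.

0.5075 m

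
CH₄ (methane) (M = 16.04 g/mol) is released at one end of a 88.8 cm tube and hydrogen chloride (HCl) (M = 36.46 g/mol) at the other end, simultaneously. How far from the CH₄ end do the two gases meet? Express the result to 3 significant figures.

Distances travelled in equal time are proportional to diffusion rates, so d_CH₄/d_HCl = √(M_HCl/M_CH₄) = √(36.46/16.04) = 1.508.
With d_CH₄ + d_HCl = 88.8 cm, d_HCl = 88.8/(1 + 1.508) = 35.41 cm.
d_CH₄ = 88.8 − 35.41 = 53.4 cm.

53.4 cm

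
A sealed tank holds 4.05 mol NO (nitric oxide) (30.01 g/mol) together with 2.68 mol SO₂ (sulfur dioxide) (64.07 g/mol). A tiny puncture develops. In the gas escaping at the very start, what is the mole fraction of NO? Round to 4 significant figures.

0.6883

Each component's effusion rate ∝ (its partial pressure)·(1/√M) ∝ n_i/√M_i.
Mole fraction of NO in the effusate = (n_NO/√M_NO) / (n_NO/√M_NO + n_SO₂/√M_SO₂)
= (4.05/√30.01) / (4.05/√30.01 + 2.68/√64.07) = 0.7393/(0.7393 + 0.3348) = 0.6883.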